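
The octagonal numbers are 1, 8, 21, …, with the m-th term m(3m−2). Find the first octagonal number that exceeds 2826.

3008

Solve n(3n−2) > 2826 for integer n.
The largest n with value ≤ 2826 is 31 (since 2821 ≤ 2826 < 3008), so the first above is n = 32, value 3008.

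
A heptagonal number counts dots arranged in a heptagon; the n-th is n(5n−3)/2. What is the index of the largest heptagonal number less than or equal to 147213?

Solve n(5n−3)/2 ≤ 147213 for integer n.
n = 242 gives 146047 ≤ 147213, while n = 243 gives 147258 > 147213; so the answer is index 242.

242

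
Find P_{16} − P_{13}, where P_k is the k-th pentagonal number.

16·(3·16 − 1)/2 = 376 and 13·(3·13 − 1)/2 = 247.
Difference: 376 − 247 = 129.

129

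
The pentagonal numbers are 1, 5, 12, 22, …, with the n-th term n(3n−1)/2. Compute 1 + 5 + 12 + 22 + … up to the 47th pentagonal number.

Σ i(3i−1)/2 = (3Σi² − Σi) / 2 over i = 1..47.
Σi = 1128 and Σi² = 35720.
(3·35720 − 1·1128) / 2 = 106032/2 = 53016.

53016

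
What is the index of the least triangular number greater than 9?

4

Solve n(n+1)/2 > 9 for integer n.
The largest n with value ≤ 9 is 3 (since 6 ≤ 9 < 10), so the first above is n = 4, value 10.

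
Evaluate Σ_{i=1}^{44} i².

29370

Σ_{i=1}^{44} i² = 44·45·89/6 = 29370.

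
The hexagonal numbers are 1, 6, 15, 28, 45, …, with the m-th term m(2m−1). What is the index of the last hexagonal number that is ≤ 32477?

127

Solve n(2n−1) ≤ 32477 for integer n.
n = 127 gives 32131 ≤ 32477, while n = 128 gives 32640 > 32477; so the answer is index 127.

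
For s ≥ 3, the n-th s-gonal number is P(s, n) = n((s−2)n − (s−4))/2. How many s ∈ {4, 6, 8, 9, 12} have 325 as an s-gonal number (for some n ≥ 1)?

s = 4: P(4, 18) = 324 and P(4, 19) = 361; 325 is not s-gonal.
s = 6: P(6, 13) = 325. ✓
s = 8: P(8, 10) = 280 and P(8, 11) = 341; 325 is not s-gonal.
s = 9: P(9, 10) = 325. ✓
s = 12: P(12, 8) = 288 and P(12, 9) = 369; 325 is not s-gonal.
Hits: s ∈ {6, 9} → 2.

2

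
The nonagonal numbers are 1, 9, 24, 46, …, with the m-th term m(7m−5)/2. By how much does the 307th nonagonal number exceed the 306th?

2143

Consecutive nonagonal numbers differ by 7n − 6: here 7·307 − 6 = 2143.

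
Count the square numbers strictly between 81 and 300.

8

The n-th square number is n².
Smallest index with value > 81: n = 10 (giving 100).
Largest index with value < 300: n = 17 (giving 289).
Indices 10 through 17: 8 terms.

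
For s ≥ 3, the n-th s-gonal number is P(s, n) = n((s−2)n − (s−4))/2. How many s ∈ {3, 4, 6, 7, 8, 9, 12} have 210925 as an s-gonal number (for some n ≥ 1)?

s = 3: P(3, 649) = 210925. ✓
s = 4: P(4, 459) = 210681 and P(4, 460) = 211600; 210925 is not s-gonal.
s = 6: P(6, 325) = 210925. ✓
s = 7: P(7, 290) = 209815 and P(7, 291) = 211266; 210925 is not s-gonal.
s = 8: P(8, 265) = 210145 and P(8, 266) = 211736; 210925 is not s-gonal.
s = 9: P(9, 245) = 209475 and P(9, 246) = 211191; 210925 is not s-gonal.
s = 12: P(12, 205) = 209305 and P(12, 206) = 211356; 210925 is not s-gonal.
Hits: s ∈ {3, 6} → 2.

2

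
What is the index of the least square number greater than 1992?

45

Solve n² > 1992 for integer n.
The largest n with value ≤ 1992 is 44 (since 1936 ≤ 1992 < 2025), so the first above is n = 45, value 2025.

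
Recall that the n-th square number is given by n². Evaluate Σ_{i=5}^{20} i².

2840

Σ_{i=5}^{20} i² = 2870 − 30 = 2840.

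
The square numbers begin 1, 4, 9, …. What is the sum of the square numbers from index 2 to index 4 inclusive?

Σ_{i=2}^{4} i² = 30 − 1 = 29.

29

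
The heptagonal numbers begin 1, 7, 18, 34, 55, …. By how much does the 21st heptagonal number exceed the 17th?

21·(5·21 − 3)/2 = 1071 and 17·(5·17 − 3)/2 = 697.
Difference: 1071 − 697 = 374.

374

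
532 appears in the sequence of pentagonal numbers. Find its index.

Set n(3n−1)/2 = 532, giving 3n² − n − 1064 = 0.
The discriminant is 1 + 24·532 = 12769, and √12769 = 113.
So n = (1 + 113) / 6 = 114/6 = 19.
Check: 19·(3·19 − 1)/2 = 532. ✓

19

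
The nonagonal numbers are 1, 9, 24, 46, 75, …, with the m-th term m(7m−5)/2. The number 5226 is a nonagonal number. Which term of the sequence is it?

39

Set n(7n−5)/2 = 5226, giving 7n² − 5n − 10452 = 0.
The discriminant is 25 + 56·5226 = 292681, and √292681 = 541.
So n = (5 + 541) / 14 = 546/14 = 39.
Check: 39·(7·39 − 5)/2 = 5226. ✓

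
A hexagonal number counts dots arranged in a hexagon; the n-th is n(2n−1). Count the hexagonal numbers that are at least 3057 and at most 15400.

49

The n-th hexagonal number is n(2n−1).
Smallest index with value ≥ 3057: n = 40 (giving 3160).
Largest index with value ≤ 15400: n = 88 (giving 15400).
Indices 40 through 88: 49 terms.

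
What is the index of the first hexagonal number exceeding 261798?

Solve n(2n−1) > 261798 for integer n.
The largest n with value ≤ 261798 is 362 (since 261726 ≤ 261798 < 263175), so the first above is n = 363, value 263175.

363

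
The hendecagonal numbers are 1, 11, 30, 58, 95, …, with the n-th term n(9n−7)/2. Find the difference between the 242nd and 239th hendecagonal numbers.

242·(9·242 − 7)/2 = 262691 and 239·(9·239 − 7)/2 = 256208.
Difference: 262691 − 256208 = 6483.

6483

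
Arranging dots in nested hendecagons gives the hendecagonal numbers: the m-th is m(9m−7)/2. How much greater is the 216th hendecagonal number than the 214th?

216·(9·216 − 7)/2 = 209196 and 214·(9·214 − 7)/2 = 205333.
Difference: 209196 − 205333 = 3863.

3863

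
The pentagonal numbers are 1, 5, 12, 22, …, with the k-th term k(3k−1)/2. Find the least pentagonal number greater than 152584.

Solve n(3n−1)/2 > 152584 for integer n.
The largest n with value ≤ 152584 is 319 (since 152482 ≤ 152584 < 153440), so the first above is n = 320, value 153440.

153440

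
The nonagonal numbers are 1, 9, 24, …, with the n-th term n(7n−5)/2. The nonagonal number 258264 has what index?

Set n(7n−5)/2 = 258264, giving 7n² − 5n − 516528 = 0.
The discriminant is 25 + 56·258264 = 14462809, and √14462809 = 3803.
So n = (5 + 3803) / 14 = 3808/14 = 272.

272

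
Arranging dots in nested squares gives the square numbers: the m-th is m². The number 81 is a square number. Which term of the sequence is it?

We need n² = 81, so n = √81 = 9.
Check: 9² = 81. ✓

9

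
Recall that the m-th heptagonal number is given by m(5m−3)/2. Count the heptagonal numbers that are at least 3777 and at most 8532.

19

The n-th heptagonal number is n(5n−3)/2.
Smallest index with value ≥ 3777: n = 40 (giving 3940).
Largest index with value ≤ 8532: n = 58 (giving 8323).
Indices 40 through 58: 19 terms.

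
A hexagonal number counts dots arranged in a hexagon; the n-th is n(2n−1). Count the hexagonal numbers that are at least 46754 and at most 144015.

The n-th hexagonal number is n(2n−1).
Smallest index with value ≥ 46754: n = 154 (giving 47278).
Largest index with value ≤ 144015: n = 268 (giving 143380).
Indices 154 through 268: 115 terms.

115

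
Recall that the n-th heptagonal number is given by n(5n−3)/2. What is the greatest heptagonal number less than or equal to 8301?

Solve n(5n−3)/2 ≤ 8301 for integer n.
n = 57 gives 8037 ≤ 8301, while n = 58 gives 8323 > 8301; so the answer is 8037.

8037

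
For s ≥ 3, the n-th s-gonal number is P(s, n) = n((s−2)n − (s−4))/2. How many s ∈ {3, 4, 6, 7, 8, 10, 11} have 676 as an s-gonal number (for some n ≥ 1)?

1

s = 3: P(3, 36) = 666 and P(3, 37) = 703; 676 is not s-gonal.
s = 4: P(4, 26) = 676. ✓
s = 6: P(6, 18) = 630 and P(6, 19) = 703; 676 is not s-gonal.
s = 7: P(7, 16) = 616 and P(7, 17) = 697; 676 is not s-gonal.
s = 8: P(8, 15) = 645 and P(8, 16) = 736; 676 is not s-gonal.
s = 10: P(10, 13) = 637 and P(10, 14) = 742; 676 is not s-gonal.
s = 11: P(11, 12) = 606 and P(11, 13) = 715; 676 is not s-gonal.
Hits: s ∈ {4} → 1.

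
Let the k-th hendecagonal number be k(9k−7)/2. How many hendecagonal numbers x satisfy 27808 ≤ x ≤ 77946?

The n-th hendecagonal number is n(9n−7)/2.
Smallest index with value ≥ 27808: n = 79 (giving 27808).
Largest index with value ≤ 77946: n = 132 (giving 77946).
Indices 79 through 132: 54 terms.

54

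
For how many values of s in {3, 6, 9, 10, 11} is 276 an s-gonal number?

s = 3: P(3, 23) = 276. ✓
s = 6: P(6, 12) = 276. ✓
s = 9: P(9, 9) = 261 and P(9, 10) = 325; 276 is not s-gonal.
s = 10: P(10, 8) = 232 and P(10, 9) = 297; 276 is not s-gonal.
s = 11: P(11, 8) = 260 and P(11, 9) = 333; 276 is not s-gonal.
Hits: s ∈ {3, 6} → 2.

2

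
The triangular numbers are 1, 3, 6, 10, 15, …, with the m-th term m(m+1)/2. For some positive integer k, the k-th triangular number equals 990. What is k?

Set n(n+1)/2 = 990, giving n² + n − 1980 = 0.
The discriminant is 1 + 8·990 = 7921, and √7921 = 89.
So n = (-1 + 89) / 2 = 88/2 = 44.

44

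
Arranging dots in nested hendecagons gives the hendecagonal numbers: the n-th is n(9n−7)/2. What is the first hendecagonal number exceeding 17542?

17640

Solve n(9n−7)/2 > 17542 for integer n.
The largest n with value ≤ 17542 is 62 (since 17081 ≤ 17542 < 17640), so the first above is n = 63, value 17640.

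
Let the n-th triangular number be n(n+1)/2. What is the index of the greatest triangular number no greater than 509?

31

Solve n(n+1)/2 ≤ 509 for integer n.
n = 31 gives 496 ≤ 509, while n = 32 gives 528 > 509; so the answer is index 31.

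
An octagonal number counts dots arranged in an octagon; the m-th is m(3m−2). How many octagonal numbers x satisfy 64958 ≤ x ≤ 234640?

133

The n-th octagonal number is n(3n−2).
Smallest index with value ≥ 64958: n = 148 (giving 65416).
Largest index with value ≤ 234640: n = 280 (giving 234640).
Indices 148 through 280: 133 terms.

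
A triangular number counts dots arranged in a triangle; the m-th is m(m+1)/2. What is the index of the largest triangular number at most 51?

9

Solve n(n+1)/2 ≤ 51 for integer n.
n = 9 gives 45 ≤ 51, while n = 10 gives 55 > 51; so the answer is index 9.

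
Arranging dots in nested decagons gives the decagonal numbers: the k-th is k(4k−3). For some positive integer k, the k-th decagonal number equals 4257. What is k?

Set n(4n−3) = 4257, giving 4n² − 3n − 4257 = 0.
The discriminant is 9 + 16·4257 = 68121, and √68121 = 261.
So n = (3 + 261) / 8 = 264/8 = 33.
Check: 33·(4·33 − 3) = 4257. ✓

33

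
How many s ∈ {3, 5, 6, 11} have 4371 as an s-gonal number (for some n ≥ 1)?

2

s = 3: P(3, 93) = 4371. ✓
s = 5: P(5, 54) = 4347 and P(5, 55) = 4510; 4371 is not s-gonal.
s = 6: P(6, 47) = 4371. ✓
s = 11: P(11, 31) = 4216 and P(11, 32) = 4496; 4371 is not s-gonal.
Hits: s ∈ {3, 6} → 2.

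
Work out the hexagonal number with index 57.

The 57th hexagonal number is n(2n−1) with n = 57.
57·(2·57 − 1) = 57·113 = 6441.

6441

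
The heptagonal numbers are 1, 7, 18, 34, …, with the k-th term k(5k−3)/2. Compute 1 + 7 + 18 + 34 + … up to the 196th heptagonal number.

Σ i(5i−3)/2 = (5Σi² − 3Σi) / 2 over i = 1..196.
Σi = 19306 and Σi² = 2529086.
(5·2529086 − 3·19306) / 2 = 12587512/2 = 6293756.

6293756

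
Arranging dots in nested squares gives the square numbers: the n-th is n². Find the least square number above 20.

Solve n² > 20 for integer n.
The largest n with value ≤ 20 is 4 (since 16 ≤ 20 < 25), so the first above is n = 5, value 25.

25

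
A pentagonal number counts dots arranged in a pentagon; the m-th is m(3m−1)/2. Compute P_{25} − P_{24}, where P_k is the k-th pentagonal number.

73

Consecutive pentagonal numbers differ by 3n − 2: here 3·25 − 2 = 73.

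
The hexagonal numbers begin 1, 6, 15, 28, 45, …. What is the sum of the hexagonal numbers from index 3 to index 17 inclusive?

3410

Σ i(2i−1) = 2Σi² − Σi over i = 3..17.
Σi = 153 − 3 = 150 and Σi² = 1785 − 5 = 1780.
2·1780 − 1·150 = 3410.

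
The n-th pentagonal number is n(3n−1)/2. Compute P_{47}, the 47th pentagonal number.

The 47th pentagonal number is n(3n−1)/2 with n = 47.
47·(3·47 − 1)/2 = 47·140/2 = 47·70 = 3290.

3290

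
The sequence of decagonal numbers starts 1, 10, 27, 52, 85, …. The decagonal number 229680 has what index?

Set n(4n−3) = 229680, giving 4n² − 3n − 229680 = 0.
The discriminant is 9 + 16·229680 = 3674889, and √3674889 = 1917.
So n = (3 + 1917) / 8 = 1920/8 = 240.

240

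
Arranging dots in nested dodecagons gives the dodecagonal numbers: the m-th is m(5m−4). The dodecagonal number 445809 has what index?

299

Set n(5n−4) = 445809, giving 5n² − 4n − 445809 = 0.
The discriminant is 16 + 20·445809 = 8916196, and √8916196 = 2986.
So n = (4 + 2986) / 10 = 2990/10 = 299.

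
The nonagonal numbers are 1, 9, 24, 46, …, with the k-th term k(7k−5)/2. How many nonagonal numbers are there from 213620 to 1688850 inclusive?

448

The n-th nonagonal number is n(7n−5)/2.
Smallest index with value ≥ 213620: n = 248 (giving 214644).
Largest index with value ≤ 1688850: n = 695 (giving 1688850).
Indices 248 through 695: 448 terms.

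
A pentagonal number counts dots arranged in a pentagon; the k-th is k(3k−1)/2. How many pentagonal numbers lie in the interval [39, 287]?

9

The n-th pentagonal number is n(3n−1)/2.
Smallest index with value ≥ 39: n = 6 (giving 51).
Largest index with value ≤ 287: n = 14 (giving 287).
Indices 6 through 14: 9 terms.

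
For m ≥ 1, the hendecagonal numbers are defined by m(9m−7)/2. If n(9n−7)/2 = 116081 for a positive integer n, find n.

161

Set n(9n−7)/2 = 116081, giving 9n² − 7n − 232162 = 0.
So n = (7 + 2891) / 18 = 2898/18 = 161.
Check: 161·(9·161 − 7)/2 = 116081. ✓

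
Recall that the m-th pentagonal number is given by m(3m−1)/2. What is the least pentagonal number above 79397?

79926

Solve n(3n−1)/2 > 79397 for integer n.
The largest n with value ≤ 79397 is 230 (since 79235 ≤ 79397 < 79926), so the first above is n = 231, value 79926.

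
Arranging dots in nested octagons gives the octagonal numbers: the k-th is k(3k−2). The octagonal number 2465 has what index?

29

Set n(3n−2) = 2465, giving 3n² − 2n − 2465 = 0.
The discriminant is 4 + 12·2465 = 29584, and √29584 = 172.
So n = (2 + 172) / 6 = 174/6 = 29.
Check: 29·(3·29 − 2) = 2465. ✓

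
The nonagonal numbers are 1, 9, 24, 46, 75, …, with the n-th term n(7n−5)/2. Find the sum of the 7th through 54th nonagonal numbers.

184864

Σ i(7i−5)/2 = (7Σi² − 5Σi) / 2 over i = 7..54.
Σi = 1485 − 21 = 1464 and Σi² = 53955 − 91 = 53864.
(7·53864 − 5·1464) / 2 = 369728/2 = 184864.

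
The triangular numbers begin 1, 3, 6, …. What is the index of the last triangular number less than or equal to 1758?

Solve n(n+1)/2 ≤ 1758 for integer n.
n = 58 gives 1711 ≤ 1758, while n = 59 gives 1770 > 1758; so the answer is index 58.

58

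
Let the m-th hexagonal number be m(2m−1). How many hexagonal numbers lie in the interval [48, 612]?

The n-th hexagonal number is n(2n−1).
Smallest index with value ≥ 48: n = 6 (giving 66).
Largest index with value ≤ 612: n = 17 (giving 561).
Indices 6 through 17: 12 terms.

12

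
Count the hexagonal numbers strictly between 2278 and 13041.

46

The n-th hexagonal number is n(2n−1).
Smallest index with value > 2278: n = 35 (giving 2415).
Largest index with value < 13041: n = 80 (giving 12720).
Indices 35 through 80: 46 terms.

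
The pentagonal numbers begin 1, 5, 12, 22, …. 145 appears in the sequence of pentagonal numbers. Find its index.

10

Set n(3n−1)/2 = 145, giving 3n² − n − 290 = 0.
So n = (1 + 59) / 6 = 60/6 = 10.
Check: 10·(3·10 − 1)/2 = 145. ✓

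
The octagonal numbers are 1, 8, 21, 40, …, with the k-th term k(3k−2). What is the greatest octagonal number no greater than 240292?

239701

Solve n(3n−2) ≤ 240292 for integer n.
n = 283 gives 239701 ≤ 240292, while n = 284 gives 241400 > 240292; so the answer is 239701.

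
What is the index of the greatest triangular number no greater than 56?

Solve n(n+1)/2 ≤ 56 for integer n.
n = 10 gives 55 ≤ 56, while n = 11 gives 66 > 56; so the answer is index 10.

10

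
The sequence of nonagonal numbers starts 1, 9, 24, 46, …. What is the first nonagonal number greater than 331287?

Solve n(7n−5)/2 > 331287 for integer n.
The largest n with value ≤ 331287 is 308 (since 331254 ≤ 331287 < 333411), so the first above is n = 309, value 333411.

333411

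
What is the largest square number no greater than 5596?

Solve n² ≤ 5596 for integer n.
n = 74 gives 5476 ≤ 5596, while n = 75 gives 5625 > 5596; so the answer is 5476.

5476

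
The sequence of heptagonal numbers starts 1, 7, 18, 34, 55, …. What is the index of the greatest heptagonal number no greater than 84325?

Solve n(5n−3)/2 ≤ 84325 for integer n.
n = 183 gives 83448 ≤ 84325, while n = 184 gives 84364 > 84325; so the answer is index 183.

183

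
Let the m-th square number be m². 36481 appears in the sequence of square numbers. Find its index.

191

We need n² = 36481, so n = √36481 = 191.
Check: 191² = 36481. ✓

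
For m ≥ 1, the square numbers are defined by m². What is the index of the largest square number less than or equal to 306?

Solve n² ≤ 306 for integer n.
n = 17 gives 289 ≤ 306, while n = 18 gives 324 > 306; so the answer is index 17.

17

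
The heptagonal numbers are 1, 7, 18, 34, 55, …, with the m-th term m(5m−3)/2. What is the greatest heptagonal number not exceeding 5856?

5688

Solve n(5n−3)/2 ≤ 5856 for integer n.
n = 48 gives 5688 ≤ 5856, while n = 49 gives 5929 > 5856; so the answer is 5688.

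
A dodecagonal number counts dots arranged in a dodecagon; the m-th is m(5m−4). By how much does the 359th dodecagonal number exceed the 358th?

3581

Consecutive dodecagonal numbers differ by 10n − 9: here 10·359 − 9 = 3581.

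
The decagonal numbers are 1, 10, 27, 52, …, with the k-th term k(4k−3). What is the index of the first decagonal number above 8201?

Solve n(4n−3) > 8201 for integer n.
The largest n with value ≤ 8201 is 45 (since 7965 ≤ 8201 < 8326), so the first above is n = 46, value 8326.

46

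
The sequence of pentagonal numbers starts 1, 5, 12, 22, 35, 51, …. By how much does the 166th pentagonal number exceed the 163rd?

1479

166·(3·166 − 1)/2 = 41251 and 163·(3·163 − 1)/2 = 39772.
Difference: 41251 − 39772 = 1479.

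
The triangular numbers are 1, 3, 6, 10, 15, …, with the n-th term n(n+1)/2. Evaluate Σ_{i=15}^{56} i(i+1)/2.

30296

Σ i(i+1)/2 = (Σi² + Σi) / 2 over i = 15..56.
Σi = 1596 − 105 = 1491 and Σi² = 60116 − 1015 = 59101.
(1·59101 + 1·1491) / 2 = 60592/2 = 30296.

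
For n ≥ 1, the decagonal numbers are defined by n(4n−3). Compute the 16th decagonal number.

The 16th decagonal number is n(4n−3) with n = 16.
16·(4·16 − 3) = 16·61 = 976.

976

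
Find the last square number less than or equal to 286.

256

Solve n² ≤ 286 for integer n.
n = 16 gives 256 ≤ 286, while n = 17 gives 289 > 286; so the answer is 256.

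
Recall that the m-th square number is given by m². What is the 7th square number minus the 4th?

33

7² = 49 and 4² = 16.
Difference: 49 − 16 = 33.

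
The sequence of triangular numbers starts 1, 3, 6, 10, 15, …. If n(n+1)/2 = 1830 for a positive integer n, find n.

60

Set n(n+1)/2 = 1830, giving n² + n − 3660 = 0.
The discriminant is 1 + 8·1830 = 14641, and √14641 = 121.
So n = (-1 + 121) / 2 = 120/2 = 60.
Check: 60·61/2 = 1830. ✓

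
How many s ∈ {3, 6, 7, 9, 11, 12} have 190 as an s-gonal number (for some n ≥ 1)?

s = 3: P(3, 19) = 190. ✓
s = 6: P(6, 10) = 190. ✓
s = 7: P(7, 9) = 189 and P(7, 10) = 235; 190 is not s-gonal.
s = 9: P(9, 7) = 154 and P(9, 8) = 204; 190 is not s-gonal.
s = 11: P(11, 6) = 141 and P(11, 7) = 196; 190 is not s-gonal.
s = 12: P(12, 6) = 156 and P(12, 7) = 217; 190 is not s-gonal.
Hits: s ∈ {3, 6} → 2.

2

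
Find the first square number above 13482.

Solve n² > 13482 for integer n.
The largest n with value ≤ 13482 is 116 (since 13456 ≤ 13482 < 13689), so the first above is n = 117, value 13689.

13689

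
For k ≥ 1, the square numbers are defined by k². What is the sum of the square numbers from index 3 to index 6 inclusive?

86

Σ_{i=3}^{6} i² = 91 − 5 = 86.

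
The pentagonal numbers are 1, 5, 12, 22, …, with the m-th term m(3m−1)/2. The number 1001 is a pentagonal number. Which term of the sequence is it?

Set n(3n−1)/2 = 1001, giving 3n² − n − 2002 = 0.
So n = (1 + 155) / 6 = 156/6 = 26.

26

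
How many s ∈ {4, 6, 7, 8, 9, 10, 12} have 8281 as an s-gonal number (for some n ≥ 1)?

s = 4: P(4, 91) = 8281. ✓
s = 6: P(6, 64) = 8128 and P(6, 65) = 8385; 8281 is not s-gonal.
s = 7: P(7, 57) = 8037 and P(7, 58) = 8323; 8281 is not s-gonal.
s = 8: P(8, 52) = 8008 and P(8, 53) = 8321; 8281 is not s-gonal.
s = 9: P(9, 49) = 8281. ✓
s = 10: P(10, 45) = 7965 and P(10, 46) = 8326; 8281 is not s-gonal.
s = 12: P(12, 41) = 8241 and P(12, 42) = 8652; 8281 is not s-gonal.
Hits: s ∈ {4, 9} → 2.

2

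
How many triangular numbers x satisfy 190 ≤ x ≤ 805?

21

The n-th triangular number is n(n+1)/2.
Smallest index with value ≥ 190: n = 19 (giving 190).
Largest index with value ≤ 805: n = 39 (giving 780).
Indices 19 through 39: 21 terms.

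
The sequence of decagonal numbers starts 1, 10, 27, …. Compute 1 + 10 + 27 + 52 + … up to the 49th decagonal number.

158025

Σ i(4i−3) = 4Σi² − 3Σi over i = 1..49.
Σi = 1225 and Σi² = 40425.
4·40425 − 3·1225 = 158025.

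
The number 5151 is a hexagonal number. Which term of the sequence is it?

51

Set n(2n−1) = 5151, giving 2n² − n − 5151 = 0.
The discriminant is 1 + 8·5151 = 41209, and √41209 = 203.
So n = (1 + 203) / 4 = 204/4 = 51.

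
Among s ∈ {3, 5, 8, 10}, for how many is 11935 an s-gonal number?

s = 3: P(3, 154) = 11935. ✓
s = 5: P(5, 89) = 11837 and P(5, 90) = 12105; 11935 is not s-gonal.
s = 8: P(8, 63) = 11781 and P(8, 64) = 12160; 11935 is not s-gonal.
s = 10: P(10, 55) = 11935. ✓
Hits: s ∈ {3, 10} → 2.

2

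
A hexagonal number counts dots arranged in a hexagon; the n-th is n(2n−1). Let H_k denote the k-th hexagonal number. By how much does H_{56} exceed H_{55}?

221

Consecutive hexagonal numbers differ by 4n − 3: here 4·56 − 3 = 221.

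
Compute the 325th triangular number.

52975

The 325th triangular number is n(n+1)/2 with n = 325.
325·326/2 = 105950/2 = 52975.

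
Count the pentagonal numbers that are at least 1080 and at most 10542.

58

The n-th pentagonal number is n(3n−1)/2.
Smallest index with value ≥ 1080: n = 27 (giving 1080).
Largest index with value ≤ 10542: n = 84 (giving 10542).
Indices 27 through 84: 58 terms.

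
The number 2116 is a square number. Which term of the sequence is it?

We need n² = 2116, so n = √2116 = 46.

46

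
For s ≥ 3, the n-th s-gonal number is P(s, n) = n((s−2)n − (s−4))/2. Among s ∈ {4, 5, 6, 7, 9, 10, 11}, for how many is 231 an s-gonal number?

s = 4: P(4, 15) = 225 and P(4, 16) = 256; 231 is not s-gonal.
s = 5: P(5, 12) = 210 and P(5, 13) = 247; 231 is not s-gonal.
s = 6: P(6, 11) = 231. ✓
s = 7: P(7, 9) = 189 and P(7, 10) = 235; 231 is not s-gonal.
s = 9: P(9, 8) = 204 and P(9, 9) = 261; 231 is not s-gonal.
s = 10: P(10, 7) = 175 and P(10, 8) = 232; 231 is not s-gonal.
s = 11: P(11, 7) = 196 and P(11, 8) = 260; 231 is not s-gonal.
Hits: s ∈ {6} → 1.

1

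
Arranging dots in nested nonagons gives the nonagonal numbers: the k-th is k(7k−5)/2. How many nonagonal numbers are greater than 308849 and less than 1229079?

The n-th nonagonal number is n(7n−5)/2.
Smallest index with value > 308849: n = 298 (giving 310069).
Largest index with value < 1229079: n = 592 (giving 1225144).
Indices 298 through 592: 295 terms.

295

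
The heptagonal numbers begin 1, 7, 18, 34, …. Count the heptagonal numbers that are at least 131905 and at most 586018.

255

The n-th heptagonal number is n(5n−3)/2.
Smallest index with value ≥ 131905: n = 230 (giving 131905).
Largest index with value ≤ 586018: n = 484 (giving 584914).
Indices 230 through 484: 255 terms.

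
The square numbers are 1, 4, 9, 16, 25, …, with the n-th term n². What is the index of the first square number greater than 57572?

240

Solve n² > 57572 for integer n.
The largest n with value ≤ 57572 is 239 (since 57121 ≤ 57572 < 57600), so the first above is n = 240, value 57600.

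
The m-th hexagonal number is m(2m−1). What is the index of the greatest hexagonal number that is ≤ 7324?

60

Solve n(2n−1) ≤ 7324 for integer n.
n = 60 gives 7140 ≤ 7324, while n = 61 gives 7381 > 7324; so the answer is index 60.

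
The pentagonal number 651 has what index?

21

Set n(3n−1)/2 = 651, giving 3n² − n − 1302 = 0.
So n = (1 + 125) / 6 = 126/6 = 21.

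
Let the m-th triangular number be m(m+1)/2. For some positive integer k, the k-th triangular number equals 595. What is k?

Set n(n+1)/2 = 595, giving n² + n − 1190 = 0.
So n = (-1 + 69) / 2 = 68/2 = 34.

34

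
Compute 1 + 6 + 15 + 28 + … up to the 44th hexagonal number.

Σ i(2i−1) = 2Σi² − Σi over i = 1..44.
Σi = 990 and Σi² = 29370.
2·29370 − 1·990 = 57750.

57750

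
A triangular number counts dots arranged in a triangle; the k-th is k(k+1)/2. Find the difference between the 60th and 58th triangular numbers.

119

60·61/2 = 1830 and 58·59/2 = 1711.
Difference: 1830 − 1711 = 119.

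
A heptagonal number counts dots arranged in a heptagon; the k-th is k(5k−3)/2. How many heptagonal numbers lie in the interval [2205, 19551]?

59

The n-th heptagonal number is n(5n−3)/2.
Smallest index with value ≥ 2205: n = 30 (giving 2205).
Largest index with value ≤ 19551: n = 88 (giving 19228).
Indices 30 through 88: 59 terms.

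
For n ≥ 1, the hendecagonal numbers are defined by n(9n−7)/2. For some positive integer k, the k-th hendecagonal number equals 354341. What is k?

281

Set n(9n−7)/2 = 354341, giving 9n² − 7n − 708682 = 0.
The discriminant is 49 + 72·354341 = 25512601, and √25512601 = 5051.
So n = (7 + 5051) / 18 = 5058/18 = 281.
Check: 281·(9·281 − 7)/2 = 354341. ✓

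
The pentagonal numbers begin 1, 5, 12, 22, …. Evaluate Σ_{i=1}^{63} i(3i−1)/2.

127008

Σ i(3i−1)/2 = (3Σi² − Σi) / 2 over i = 1..63.
Σi = 2016 and Σi² = 85344.
(3·85344 − 1·2016) / 2 = 254016/2 = 127008.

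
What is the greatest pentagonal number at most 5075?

Solve n(3n−1)/2 ≤ 5075 for integer n.
n = 58 gives 5017 ≤ 5075, while n = 59 gives 5192 > 5075; so the answer is 5017.

5017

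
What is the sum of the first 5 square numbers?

Σ_{i=1}^{5} i² = 5·6·11/6 = 55.

55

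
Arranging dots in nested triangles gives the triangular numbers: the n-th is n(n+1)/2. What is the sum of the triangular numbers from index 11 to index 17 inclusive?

Σ i(i+1)/2 = (Σi² + Σi) / 2 over i = 11..17.
Σi = 153 − 55 = 98 and Σi² = 1785 − 385 = 1400.
(1·1400 + 1·98) / 2 = 1498/2 = 749.

749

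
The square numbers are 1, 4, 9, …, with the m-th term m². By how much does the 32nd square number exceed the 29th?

32² = 1024 and 29² = 841.
Difference: 1024 − 841 = 183.

183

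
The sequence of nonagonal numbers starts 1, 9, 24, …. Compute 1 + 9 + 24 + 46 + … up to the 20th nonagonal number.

Σ i(7i−5)/2 = (7Σi² − 5Σi) / 2 over i = 1..20.
Σi = 210 and Σi² = 2870.
(7·2870 − 5·210) / 2 = 19040/2 = 9520.

9520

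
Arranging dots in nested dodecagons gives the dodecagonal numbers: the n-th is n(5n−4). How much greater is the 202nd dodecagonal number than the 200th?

4012

202·(5·202 − 4) = 203212 and 200·(5·200 − 4) = 199200.
Difference: 203212 − 199200 = 4012.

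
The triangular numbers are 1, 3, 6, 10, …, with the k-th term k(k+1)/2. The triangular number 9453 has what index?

137

Set n(n+1)/2 = 9453, giving n² + n − 18906 = 0.
The discriminant is 1 + 8·9453 = 75625, and √75625 = 275.
So n = (-1 + 275) / 2 = 274/2 = 137.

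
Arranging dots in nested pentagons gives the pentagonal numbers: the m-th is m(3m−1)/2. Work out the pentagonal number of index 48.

48·(3·48 − 1)/2 = 48·143/2 = 3432.

3432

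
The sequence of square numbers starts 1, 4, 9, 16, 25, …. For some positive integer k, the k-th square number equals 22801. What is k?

We need n² = 22801, so n = √22801 = 151.
Check: 151² = 22801. ✓

151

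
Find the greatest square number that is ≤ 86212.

Solve n² ≤ 86212 for integer n.
n = 293 gives 85849 ≤ 86212, while n = 294 gives 86436 > 86212; so the answer is 85849.

85849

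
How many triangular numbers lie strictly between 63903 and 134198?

160

The n-th triangular number is n(n+1)/2.
Smallest index with value > 63903: n = 358 (giving 64261).
Largest index with value < 134198: n = 517 (giving 133903).
Indices 358 through 517: 160 terms.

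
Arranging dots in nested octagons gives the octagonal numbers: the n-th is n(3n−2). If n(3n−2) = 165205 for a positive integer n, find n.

235

Set n(3n−2) = 165205, giving 3n² − 2n − 165205 = 0.
The discriminant is 4 + 12·165205 = 1982464, and √1982464 = 1408.
So n = (2 + 1408) / 6 = 1410/6 = 235.
Check: 235·(3·235 − 2) = 165205. ✓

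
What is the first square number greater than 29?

36

Solve n² > 29 for integer n.
The largest n with value ≤ 29 is 5 (since 25 ≤ 29 < 36), so the first above is n = 6, value 36.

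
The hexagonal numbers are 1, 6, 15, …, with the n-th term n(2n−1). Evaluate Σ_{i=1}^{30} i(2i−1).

Σ i(2i−1) = 2Σi² − Σi over i = 1..30.
Σi = 465 and Σi² = 9455.
2·9455 − 1·465 = 18445.

18445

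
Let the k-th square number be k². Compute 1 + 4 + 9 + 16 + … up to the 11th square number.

Σ_{i=1}^{11} i² = 11·12·23/6 = 506.

506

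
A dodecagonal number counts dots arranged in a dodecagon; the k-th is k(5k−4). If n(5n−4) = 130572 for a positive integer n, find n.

162

Set n(5n−4) = 130572, giving 5n² − 4n − 130572 = 0.
The discriminant is 16 + 20·130572 = 2611456, and √2611456 = 1616.
So n = (4 + 1616) / 10 = 1620/10 = 162.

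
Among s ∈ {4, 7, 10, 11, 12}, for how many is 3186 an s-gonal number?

s = 4: P(4, 56) = 3136 and P(4, 57) = 3249; 3186 is not s-gonal.
s = 7: P(7, 36) = 3186. ✓
s = 10: P(10, 28) = 3052 and P(10, 29) = 3277; 3186 is not s-gonal.
s = 11: P(11, 27) = 3186. ✓
s = 12: P(12, 25) = 3025 and P(12, 26) = 3276; 3186 is not s-gonal.
Hits: s ∈ {7, 11} → 2.

2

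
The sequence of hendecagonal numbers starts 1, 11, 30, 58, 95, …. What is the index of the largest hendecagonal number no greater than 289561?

254

Solve n(9n−7)/2 ≤ 289561 for integer n.
n = 254 gives 289433 ≤ 289561, while n = 255 gives 291720 > 289561; so the answer is index 254.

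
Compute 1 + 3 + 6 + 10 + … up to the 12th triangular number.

364

Σ i(i+1)/2 = (Σi² + Σi) / 2 over i = 1..12.
Σi = 78 and Σi² = 650.
(1·650 + 1·78) / 2 = 728/2 = 364.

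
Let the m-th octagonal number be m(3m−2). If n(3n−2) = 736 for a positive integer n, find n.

Set n(3n−2) = 736, giving 3n² − 2n − 736 = 0.
So n = (2 + 94) / 6 = 96/6 = 16.
Check: 16·(3·16 − 2) = 736. ✓

16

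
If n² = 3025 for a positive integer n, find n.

We need n² = 3025, so n = √3025 = 55.

55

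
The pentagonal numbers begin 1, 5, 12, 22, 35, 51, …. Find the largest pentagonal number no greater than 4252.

4187

Solve n(3n−1)/2 ≤ 4252 for integer n.
n = 53 gives 4187 ≤ 4252, while n = 54 gives 4347 > 4252; so the answer is 4187.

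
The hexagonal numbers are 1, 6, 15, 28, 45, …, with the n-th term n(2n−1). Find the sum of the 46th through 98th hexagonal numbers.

Σ i(2i−1) = 2Σi² − Σi over i = 46..98.
Σi = 4851 − 1035 = 3816 and Σi² = 318549 − 31395 = 287154.
2·287154 − 1·3816 = 570492.

570492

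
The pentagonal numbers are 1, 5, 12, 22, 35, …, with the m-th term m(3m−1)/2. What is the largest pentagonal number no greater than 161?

Solve n(3n−1)/2 ≤ 161 for integer n.
n = 10 gives 145 ≤ 161, while n = 11 gives 176 > 161; so the answer is 145.

145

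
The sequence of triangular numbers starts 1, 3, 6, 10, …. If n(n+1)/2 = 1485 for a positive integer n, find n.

Set n(n+1)/2 = 1485, giving n² + n − 2970 = 0.
The discriminant is 1 + 8·1485 = 11881, and √11881 = 109.
So n = (-1 + 109) / 2 = 108/2 = 54.
Check: 54·55/2 = 1485. ✓

54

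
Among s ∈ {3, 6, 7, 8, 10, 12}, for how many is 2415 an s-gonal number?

2

s = 3: P(3, 69) = 2415. ✓
s = 6: P(6, 35) = 2415. ✓
s = 7: P(7, 31) = 2356 and P(7, 32) = 2512; 2415 is not s-gonal.
s = 8: P(8, 28) = 2296 and P(8, 29) = 2465; 2415 is not s-gonal.
s = 10: P(10, 24) = 2232 and P(10, 25) = 2425; 2415 is not s-gonal.
s = 12: P(12, 22) = 2332 and P(12, 23) = 2553; 2415 is not s-gonal.
Hits: s ∈ {3, 6} → 2.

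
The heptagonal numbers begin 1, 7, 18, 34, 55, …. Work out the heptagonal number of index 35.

The 35th heptagonal number is n(5n−3)/2 with n = 35.
35·(5·35 − 3)/2 = 35·172/2 = 35·86 = 3010.

3010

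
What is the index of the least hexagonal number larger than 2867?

39

Solve n(2n−1) > 2867 for integer n.
The largest n with value ≤ 2867 is 38 (since 2850 ≤ 2867 < 3003), so the first above is n = 39, value 3003.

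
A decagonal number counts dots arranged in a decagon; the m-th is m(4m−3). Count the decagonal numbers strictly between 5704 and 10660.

13

The n-th decagonal number is n(4n−3).
Smallest index with value > 5704: n = 39 (giving 5967).
Largest index with value < 10660: n = 51 (giving 10251).
Indices 39 through 51: 13 terms.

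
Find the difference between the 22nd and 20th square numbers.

22² = 484 and 20² = 400.
Difference: 484 − 400 = 84.

84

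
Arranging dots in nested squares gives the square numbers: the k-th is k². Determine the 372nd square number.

The 372nd square number is n² with n = 372.
372² = 138384.

138384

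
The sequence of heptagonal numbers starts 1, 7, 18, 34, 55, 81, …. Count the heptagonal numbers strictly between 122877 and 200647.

61

The n-th heptagonal number is n(5n−3)/2.
Smallest index with value > 122877: n = 223 (giving 123988).
Largest index with value < 200647: n = 283 (giving 199798).
Indices 223 through 283: 61 terms.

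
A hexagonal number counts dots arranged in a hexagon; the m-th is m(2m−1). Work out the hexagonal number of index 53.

5565

The 53rd hexagonal number is n(2n−1) with n = 53.
53·(2·53 − 1) = 53·105 = 5565.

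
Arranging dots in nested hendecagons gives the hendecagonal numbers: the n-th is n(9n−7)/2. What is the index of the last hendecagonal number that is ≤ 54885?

Solve n(9n−7)/2 ≤ 54885 for integer n.
n = 110 gives 54065 ≤ 54885, while n = 111 gives 55056 > 54885; so the answer is index 110.

110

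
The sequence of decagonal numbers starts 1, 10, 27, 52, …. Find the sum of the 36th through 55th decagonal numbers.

165550

Σ i(4i−3) = 4Σi² − 3Σi over i = 36..55.
Σi = 1540 − 630 = 910 and Σi² = 56980 − 14910 = 42070.
4·42070 − 3·910 = 165550.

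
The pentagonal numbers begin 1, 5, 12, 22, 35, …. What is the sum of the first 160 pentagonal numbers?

2060800

Σ i(3i−1)/2 = (3Σi² − Σi) / 2 over i = 1..160.
Σi = 12880 and Σi² = 1378160.
(3·1378160 − 1·12880) / 2 = 4121600/2 = 2060800.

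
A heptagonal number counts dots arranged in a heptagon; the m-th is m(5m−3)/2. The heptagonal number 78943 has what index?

Set n(5n−3)/2 = 78943, giving 5n² − 3n − 157886 = 0.
The discriminant is 9 + 40·78943 = 3157729, and √3157729 = 1777.
So n = (3 + 1777) / 10 = 1780/10 = 178.

178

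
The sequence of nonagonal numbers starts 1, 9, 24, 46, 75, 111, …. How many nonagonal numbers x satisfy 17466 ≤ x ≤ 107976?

The n-th nonagonal number is n(7n−5)/2.
Smallest index with value ≥ 17466: n = 71 (giving 17466).
Largest index with value ≤ 107976: n = 176 (giving 107976).
Indices 71 through 176: 106 terms.

106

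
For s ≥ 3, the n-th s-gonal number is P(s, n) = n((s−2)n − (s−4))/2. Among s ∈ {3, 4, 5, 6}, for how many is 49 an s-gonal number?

s = 3: P(3, 9) = 45 and P(3, 10) = 55; 49 is not s-gonal.
s = 4: P(4, 7) = 49. ✓
s = 5: P(5, 5) = 35 and P(5, 6) = 51; 49 is not s-gonal.
s = 6: P(6, 5) = 45 and P(6, 6) = 66; 49 is not s-gonal.
Hits: s ∈ {4} → 1.

1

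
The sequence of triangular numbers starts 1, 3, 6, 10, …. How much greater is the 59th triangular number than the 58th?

59

Consecutive triangular numbers differ by n: T_{59} − T_{58} = 59.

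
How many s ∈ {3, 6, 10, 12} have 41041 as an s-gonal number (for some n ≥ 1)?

s = 3: P(3, 286) = 41041. ✓
s = 6: P(6, 143) = 40755 and P(6, 144) = 41328; 41041 is not s-gonal.
s = 10: P(10, 101) = 40501 and P(10, 102) = 41310; 41041 is not s-gonal.
s = 12: P(12, 91) = 41041. ✓
Hits: s ∈ {3, 12} → 2.

2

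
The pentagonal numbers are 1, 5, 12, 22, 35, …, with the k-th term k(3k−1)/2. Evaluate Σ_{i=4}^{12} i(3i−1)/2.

Σ i(3i−1)/2 = (3Σi² − Σi) / 2 over i = 4..12.
Σi = 78 − 6 = 72 and Σi² = 650 − 14 = 636.
(3·636 − 1·72) / 2 = 1836/2 = 918.

918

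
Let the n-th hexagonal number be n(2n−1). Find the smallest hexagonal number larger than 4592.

Solve n(2n−1) > 4592 for integer n.
The largest n with value ≤ 4592 is 48 (since 4560 ≤ 4592 < 4753), so the first above is n = 49, value 4753.

4753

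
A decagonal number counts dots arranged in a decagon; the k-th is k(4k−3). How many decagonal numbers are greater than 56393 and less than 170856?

88

The n-th decagonal number is n(4n−3).
Smallest index with value > 56393: n = 120 (giving 57240).
Largest index with value < 170856: n = 207 (giving 170775).
Indices 120 through 207: 88 terms.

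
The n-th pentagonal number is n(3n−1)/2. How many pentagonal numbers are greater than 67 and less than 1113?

The n-th pentagonal number is n(3n−1)/2.
Smallest index with value > 67: n = 7 (giving 70).
Largest index with value < 1113: n = 27 (giving 1080).
Indices 7 through 27: 21 terms.

21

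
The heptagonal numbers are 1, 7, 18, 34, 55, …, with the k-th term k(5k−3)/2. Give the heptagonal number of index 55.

7480

55·(5·55 − 3)/2 = 55·272/2 = 55·136 = 7480.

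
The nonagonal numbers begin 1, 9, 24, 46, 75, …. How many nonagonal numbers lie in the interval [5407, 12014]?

19

The n-th nonagonal number is n(7n−5)/2.
Smallest index with value ≥ 5407: n = 40 (giving 5500).
Largest index with value ≤ 12014: n = 58 (giving 11629).
Indices 40 through 58: 19 terms.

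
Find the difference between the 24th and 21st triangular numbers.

69

24·25/2 = 300 and 21·22/2 = 231.
Difference: 300 − 231 = 69.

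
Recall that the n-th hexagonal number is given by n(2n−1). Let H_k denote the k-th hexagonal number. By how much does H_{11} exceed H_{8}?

111

11·(2·11 − 1) = 231 and 8·(2·8 − 1) = 120.
Difference: 231 − 120 = 111.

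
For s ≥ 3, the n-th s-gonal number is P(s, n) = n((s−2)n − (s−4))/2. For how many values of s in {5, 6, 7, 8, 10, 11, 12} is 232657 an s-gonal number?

s = 5: P(5, 394) = 232657. ✓
s = 6: P(6, 341) = 232221 and P(6, 342) = 233586; 232657 is not s-gonal.
s = 7: P(7, 305) = 232105 and P(7, 306) = 233631; 232657 is not s-gonal.
s = 8: P(8, 278) = 231296 and P(8, 279) = 232965; 232657 is not s-gonal.
s = 10: P(10, 241) = 231601 and P(10, 242) = 233530; 232657 is not s-gonal.
s = 11: P(11, 227) = 231086 and P(11, 228) = 233130; 232657 is not s-gonal.
s = 12: P(12, 216) = 232416 and P(12, 217) = 234577; 232657 is not s-gonal.
Hits: s ∈ {5} → 1.

1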